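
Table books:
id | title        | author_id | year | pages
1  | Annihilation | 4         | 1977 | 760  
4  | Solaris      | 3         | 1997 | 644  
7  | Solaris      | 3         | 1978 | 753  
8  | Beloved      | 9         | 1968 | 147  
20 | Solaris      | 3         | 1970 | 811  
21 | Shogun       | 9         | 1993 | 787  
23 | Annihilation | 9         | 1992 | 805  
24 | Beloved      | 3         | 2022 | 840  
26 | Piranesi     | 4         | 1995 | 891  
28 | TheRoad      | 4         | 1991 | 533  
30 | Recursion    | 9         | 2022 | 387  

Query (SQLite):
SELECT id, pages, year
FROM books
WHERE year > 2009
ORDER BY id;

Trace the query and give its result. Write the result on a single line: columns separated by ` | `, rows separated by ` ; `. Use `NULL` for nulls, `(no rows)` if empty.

year > 2009: ids {24, 30}

24 | 840 | 2022 ; 30 | 387 | 2022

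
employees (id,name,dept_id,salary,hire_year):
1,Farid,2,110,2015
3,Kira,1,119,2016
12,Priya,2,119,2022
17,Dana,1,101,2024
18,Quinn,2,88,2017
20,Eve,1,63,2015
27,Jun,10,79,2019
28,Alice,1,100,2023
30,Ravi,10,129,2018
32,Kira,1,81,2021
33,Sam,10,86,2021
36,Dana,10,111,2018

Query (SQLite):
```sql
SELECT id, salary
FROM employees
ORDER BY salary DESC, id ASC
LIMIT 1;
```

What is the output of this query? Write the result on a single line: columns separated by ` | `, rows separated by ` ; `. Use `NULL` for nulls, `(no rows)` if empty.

Sort by salary desc, tiebreak id asc: (129, id=30), (119, id=3), (119, id=12), (111, id=36) …. Take first 1.

30 | 129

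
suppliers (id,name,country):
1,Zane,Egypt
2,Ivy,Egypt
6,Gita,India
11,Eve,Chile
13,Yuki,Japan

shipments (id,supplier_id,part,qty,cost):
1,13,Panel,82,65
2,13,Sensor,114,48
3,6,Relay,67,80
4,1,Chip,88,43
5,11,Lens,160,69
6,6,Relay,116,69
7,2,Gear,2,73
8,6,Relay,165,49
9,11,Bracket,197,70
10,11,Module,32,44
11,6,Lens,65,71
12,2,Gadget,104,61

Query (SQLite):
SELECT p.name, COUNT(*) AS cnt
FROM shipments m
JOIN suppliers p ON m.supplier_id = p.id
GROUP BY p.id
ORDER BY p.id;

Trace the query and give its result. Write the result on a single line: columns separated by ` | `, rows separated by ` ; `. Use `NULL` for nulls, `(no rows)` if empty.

Zane | 1 ; Ivy | 2 ; Gita | 4 ; Eve | 3 ; Yuki | 2

Join each shipments row to its suppliers via supplier_id.
Group joined rows by suppliers.id; compute COUNT(*) per group.
  1: ids {4} → COUNT(*)=1
  2: ids {7, 12} → COUNT(*)=2
  6: ids {3, 6, 8, 11} → COUNT(*)=4
  11: ids {5, 9, 10} → COUNT(*)=3
  13: ids {1, 2} → COUNT(*)=2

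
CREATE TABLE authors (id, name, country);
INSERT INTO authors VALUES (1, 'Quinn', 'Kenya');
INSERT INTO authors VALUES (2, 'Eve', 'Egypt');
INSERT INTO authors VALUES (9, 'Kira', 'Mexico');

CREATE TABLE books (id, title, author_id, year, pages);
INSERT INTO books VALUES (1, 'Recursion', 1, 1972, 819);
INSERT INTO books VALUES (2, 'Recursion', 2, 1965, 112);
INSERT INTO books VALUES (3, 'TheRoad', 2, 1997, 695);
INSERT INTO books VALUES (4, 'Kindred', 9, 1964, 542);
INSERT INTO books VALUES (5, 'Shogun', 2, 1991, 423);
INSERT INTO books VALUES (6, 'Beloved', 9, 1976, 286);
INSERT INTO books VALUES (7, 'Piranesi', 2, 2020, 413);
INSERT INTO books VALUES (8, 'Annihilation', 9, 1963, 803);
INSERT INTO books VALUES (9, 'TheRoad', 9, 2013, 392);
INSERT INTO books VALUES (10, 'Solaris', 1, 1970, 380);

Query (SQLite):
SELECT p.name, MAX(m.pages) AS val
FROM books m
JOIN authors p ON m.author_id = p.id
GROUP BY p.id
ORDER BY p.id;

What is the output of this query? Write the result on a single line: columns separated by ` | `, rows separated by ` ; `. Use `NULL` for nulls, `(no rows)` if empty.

Quinn | 819 ; Eve | 695 ; Kira | 803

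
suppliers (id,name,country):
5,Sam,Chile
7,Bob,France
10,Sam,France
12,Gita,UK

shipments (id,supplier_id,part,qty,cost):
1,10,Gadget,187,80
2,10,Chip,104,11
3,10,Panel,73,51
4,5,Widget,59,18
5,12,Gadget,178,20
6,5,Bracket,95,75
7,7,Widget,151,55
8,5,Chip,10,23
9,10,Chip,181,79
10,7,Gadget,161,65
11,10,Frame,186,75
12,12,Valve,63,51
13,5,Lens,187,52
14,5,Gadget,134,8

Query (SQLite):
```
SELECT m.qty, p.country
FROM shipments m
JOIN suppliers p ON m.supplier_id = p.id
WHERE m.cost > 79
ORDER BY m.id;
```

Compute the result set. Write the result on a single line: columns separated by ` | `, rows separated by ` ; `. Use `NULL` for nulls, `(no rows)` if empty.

Each shipments row matches the suppliers row where supplier_id = suppliers.id.
Then keep rows with m.cost > 79.

187 | France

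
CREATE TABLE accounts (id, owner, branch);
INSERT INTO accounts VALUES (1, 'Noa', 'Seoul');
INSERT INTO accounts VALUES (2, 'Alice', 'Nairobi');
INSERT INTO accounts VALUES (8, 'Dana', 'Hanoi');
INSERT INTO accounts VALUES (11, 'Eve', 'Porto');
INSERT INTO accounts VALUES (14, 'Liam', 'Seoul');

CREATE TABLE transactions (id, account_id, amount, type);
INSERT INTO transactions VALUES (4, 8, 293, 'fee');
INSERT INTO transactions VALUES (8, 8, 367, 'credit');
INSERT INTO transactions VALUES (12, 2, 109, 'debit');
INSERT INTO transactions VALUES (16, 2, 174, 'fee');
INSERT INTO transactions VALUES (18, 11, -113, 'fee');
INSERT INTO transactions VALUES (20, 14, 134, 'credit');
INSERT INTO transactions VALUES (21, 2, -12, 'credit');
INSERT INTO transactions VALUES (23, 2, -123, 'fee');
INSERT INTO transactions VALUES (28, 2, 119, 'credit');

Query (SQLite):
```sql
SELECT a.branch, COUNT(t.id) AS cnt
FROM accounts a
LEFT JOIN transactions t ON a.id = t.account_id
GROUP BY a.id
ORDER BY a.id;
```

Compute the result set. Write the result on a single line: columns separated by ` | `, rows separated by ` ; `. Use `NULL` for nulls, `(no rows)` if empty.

LEFT JOIN keeps every accounts row; unmatched ones get NULL for transactions columns.
Group by accounts.id and compute COUNT(t.id). COUNT(col) of an all-NULL group is 0.
  1: ids {—} → COUNT(t.id)=0
  2: ids {12, 16, 21, 23, 28} → COUNT(t.id)=5
  8: ids {4, 8} → COUNT(t.id)=2
  11: ids {18} → COUNT(t.id)=1
  14: ids {20} → COUNT(t.id)=1

Seoul | 0 ; Nairobi | 5 ; Hanoi | 2 ; Porto | 1 ; Seoul | 1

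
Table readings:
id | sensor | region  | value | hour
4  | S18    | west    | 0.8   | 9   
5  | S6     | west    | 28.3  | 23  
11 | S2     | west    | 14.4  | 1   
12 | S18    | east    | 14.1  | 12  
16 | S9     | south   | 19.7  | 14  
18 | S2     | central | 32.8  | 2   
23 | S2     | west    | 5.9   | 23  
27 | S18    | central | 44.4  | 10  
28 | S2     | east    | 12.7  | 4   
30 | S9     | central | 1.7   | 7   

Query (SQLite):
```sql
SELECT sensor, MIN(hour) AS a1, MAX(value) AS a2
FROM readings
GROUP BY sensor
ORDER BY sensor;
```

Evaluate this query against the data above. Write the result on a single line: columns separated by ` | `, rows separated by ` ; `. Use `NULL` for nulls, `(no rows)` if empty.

S18 | 9 | 44.4 ; S2 | 1 | 32.8 ; S6 | 23 | 28.3 ; S9 | 7 | 19.7

Group readings by sensor.
Per group compute: MIN(hour), MAX(value).
  S18: ids {4, 12, 27} → MIN(hour)=9, MAX(value)=44.4
  S2: ids {11, 18, 23, 28} → MIN(hour)=1, MAX(value)=32.8
  S6: ids {5} → MIN(hour)=23, MAX(value)=28.3
  S9: ids {16, 30} → MIN(hour)=7, MAX(value)=19.7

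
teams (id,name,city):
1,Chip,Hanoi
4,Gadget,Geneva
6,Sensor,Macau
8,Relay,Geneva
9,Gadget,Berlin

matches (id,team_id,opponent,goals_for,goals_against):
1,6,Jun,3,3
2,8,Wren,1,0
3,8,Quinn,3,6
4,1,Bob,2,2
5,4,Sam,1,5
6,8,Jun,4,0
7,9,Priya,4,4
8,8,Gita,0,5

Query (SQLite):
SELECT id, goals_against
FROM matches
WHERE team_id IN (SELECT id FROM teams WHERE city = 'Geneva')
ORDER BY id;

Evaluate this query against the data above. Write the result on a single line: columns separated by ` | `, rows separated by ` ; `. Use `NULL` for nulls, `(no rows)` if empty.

2 | 0 ; 3 | 6 ; 5 | 5 ; 6 | 0 ; 8 | 5

Inner query: teams.id where city = 'Geneva'.
Outer: keep matches rows whose team_id is in that set.
Inner query → {4, 8}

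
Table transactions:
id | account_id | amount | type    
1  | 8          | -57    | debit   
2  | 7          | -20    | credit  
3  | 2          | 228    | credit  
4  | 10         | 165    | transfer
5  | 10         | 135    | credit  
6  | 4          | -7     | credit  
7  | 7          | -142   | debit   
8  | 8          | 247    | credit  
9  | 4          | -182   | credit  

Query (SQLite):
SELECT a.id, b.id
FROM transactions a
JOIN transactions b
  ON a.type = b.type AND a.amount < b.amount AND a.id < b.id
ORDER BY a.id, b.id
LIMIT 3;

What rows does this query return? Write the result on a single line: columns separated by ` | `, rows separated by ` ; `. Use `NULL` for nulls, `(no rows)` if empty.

2 | 3 ; 2 | 5 ; 2 | 6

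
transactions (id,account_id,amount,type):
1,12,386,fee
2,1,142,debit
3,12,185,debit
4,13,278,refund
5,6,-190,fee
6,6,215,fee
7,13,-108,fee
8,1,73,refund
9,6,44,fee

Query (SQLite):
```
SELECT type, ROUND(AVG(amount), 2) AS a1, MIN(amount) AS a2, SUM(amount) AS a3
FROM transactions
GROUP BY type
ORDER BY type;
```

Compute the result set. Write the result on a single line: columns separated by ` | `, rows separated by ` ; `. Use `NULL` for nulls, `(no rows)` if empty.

debit | 163.5 | 142 | 327 ; fee | 69.4 | -190 | 347 ; refund | 175.5 | 73 | 351

Group transactions by type.
Per group compute: ROUND(AVG(amount), 2), MIN(amount), SUM(amount).
  debit: ids {2, 3} → ROUND(AVG(amount), 2)=163.5, MIN(amount)=142, SUM(amount)=327
  fee: ids {1, 5, 6, 7, 9} → ROUND(AVG(amount), 2)=69.4, MIN(amount)=-190, SUM(amount)=347
  refund: ids {4, 8} → ROUND(AVG(amount), 2)=175.5, MIN(amount)=73, SUM(amount)=351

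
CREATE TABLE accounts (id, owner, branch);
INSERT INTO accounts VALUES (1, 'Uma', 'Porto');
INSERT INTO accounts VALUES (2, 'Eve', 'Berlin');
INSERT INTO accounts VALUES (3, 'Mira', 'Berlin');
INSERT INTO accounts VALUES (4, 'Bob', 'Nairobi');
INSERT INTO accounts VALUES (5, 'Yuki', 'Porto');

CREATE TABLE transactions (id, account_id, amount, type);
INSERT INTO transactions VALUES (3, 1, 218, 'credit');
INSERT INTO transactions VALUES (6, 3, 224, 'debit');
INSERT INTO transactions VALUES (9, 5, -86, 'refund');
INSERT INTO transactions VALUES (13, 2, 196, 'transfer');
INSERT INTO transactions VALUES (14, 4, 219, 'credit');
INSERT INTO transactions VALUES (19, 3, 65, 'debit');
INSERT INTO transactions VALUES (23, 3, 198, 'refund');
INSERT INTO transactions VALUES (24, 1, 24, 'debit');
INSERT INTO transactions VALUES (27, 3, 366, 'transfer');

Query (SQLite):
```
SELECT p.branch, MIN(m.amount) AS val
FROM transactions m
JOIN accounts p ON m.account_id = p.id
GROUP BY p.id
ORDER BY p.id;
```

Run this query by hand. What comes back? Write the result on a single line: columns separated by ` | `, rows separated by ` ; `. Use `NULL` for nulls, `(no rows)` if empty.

Join each transactions row to its accounts via account_id.
Group joined rows by accounts.id; compute MIN(m.amount) per group.
  1: ids {3, 24} → MIN(m.amount)=24
  2: ids {13} → MIN(m.amount)=196
  3: ids {6, 19, 23, 27} → MIN(m.amount)=65
  4: ids {14} → MIN(m.amount)=219
  5: ids {9} → MIN(m.amount)=-86

Porto | 24 ; Berlin | 196 ; Berlin | 65 ; Nairobi | 219 ; Porto | -86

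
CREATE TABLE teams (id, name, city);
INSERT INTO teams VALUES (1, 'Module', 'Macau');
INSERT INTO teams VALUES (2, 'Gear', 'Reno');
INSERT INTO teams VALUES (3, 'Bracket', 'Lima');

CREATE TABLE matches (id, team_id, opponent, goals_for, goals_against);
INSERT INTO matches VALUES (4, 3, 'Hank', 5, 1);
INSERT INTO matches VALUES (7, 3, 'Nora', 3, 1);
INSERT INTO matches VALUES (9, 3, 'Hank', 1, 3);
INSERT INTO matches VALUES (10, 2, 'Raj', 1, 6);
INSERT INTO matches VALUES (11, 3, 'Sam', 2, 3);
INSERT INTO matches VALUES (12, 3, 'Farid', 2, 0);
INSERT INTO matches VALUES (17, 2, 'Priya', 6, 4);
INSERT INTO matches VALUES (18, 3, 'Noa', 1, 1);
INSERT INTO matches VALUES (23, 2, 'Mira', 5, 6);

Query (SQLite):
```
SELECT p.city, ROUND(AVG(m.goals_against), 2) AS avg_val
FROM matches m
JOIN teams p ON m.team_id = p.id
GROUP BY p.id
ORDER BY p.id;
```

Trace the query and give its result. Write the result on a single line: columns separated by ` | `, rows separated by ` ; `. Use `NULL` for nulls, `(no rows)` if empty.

Join each matches row to its teams via team_id.
Group joined rows by teams.id; compute ROUND(AVG(m.goals_against), 2) per group.
  2: ids {10, 17, 23} → ROUND(AVG(m.goals_against), 2)=5.33
  3: ids {4, 7, 9, 11, 12, 18} → ROUND(AVG(m.goals_against), 2)=1.5

Reno | 5.33 ; Lima | 1.5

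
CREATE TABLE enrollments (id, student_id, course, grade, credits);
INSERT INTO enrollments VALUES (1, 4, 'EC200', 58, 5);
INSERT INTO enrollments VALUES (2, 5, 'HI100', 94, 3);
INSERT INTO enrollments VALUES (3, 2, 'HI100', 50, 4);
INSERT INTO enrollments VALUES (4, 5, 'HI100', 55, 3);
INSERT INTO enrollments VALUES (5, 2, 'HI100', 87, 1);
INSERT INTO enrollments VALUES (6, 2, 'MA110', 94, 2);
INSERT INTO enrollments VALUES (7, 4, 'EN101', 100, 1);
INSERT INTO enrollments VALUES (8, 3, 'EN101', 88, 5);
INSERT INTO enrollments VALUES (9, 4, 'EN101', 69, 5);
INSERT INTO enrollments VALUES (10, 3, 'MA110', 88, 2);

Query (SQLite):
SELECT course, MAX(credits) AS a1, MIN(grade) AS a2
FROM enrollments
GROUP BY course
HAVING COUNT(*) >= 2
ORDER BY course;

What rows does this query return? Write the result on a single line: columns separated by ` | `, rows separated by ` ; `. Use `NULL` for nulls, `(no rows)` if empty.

EN101 | 5 | 69 ; HI100 | 4 | 50 ; MA110 | 2 | 88

Group enrollments by course.
Per group compute: MAX(credits), MIN(grade).
HAVING: drop groups with fewer than 2 rows.
  EC200: ids {1} → MAX(credits)=5, MIN(grade)=58
  EN101: ids {7, 8, 9} → MAX(credits)=5, MIN(grade)=69
  HI100: ids {2, 3, 4, 5} → MAX(credits)=4, MIN(grade)=50
  MA110: ids {6, 10} → MAX(credits)=2, MIN(grade)=88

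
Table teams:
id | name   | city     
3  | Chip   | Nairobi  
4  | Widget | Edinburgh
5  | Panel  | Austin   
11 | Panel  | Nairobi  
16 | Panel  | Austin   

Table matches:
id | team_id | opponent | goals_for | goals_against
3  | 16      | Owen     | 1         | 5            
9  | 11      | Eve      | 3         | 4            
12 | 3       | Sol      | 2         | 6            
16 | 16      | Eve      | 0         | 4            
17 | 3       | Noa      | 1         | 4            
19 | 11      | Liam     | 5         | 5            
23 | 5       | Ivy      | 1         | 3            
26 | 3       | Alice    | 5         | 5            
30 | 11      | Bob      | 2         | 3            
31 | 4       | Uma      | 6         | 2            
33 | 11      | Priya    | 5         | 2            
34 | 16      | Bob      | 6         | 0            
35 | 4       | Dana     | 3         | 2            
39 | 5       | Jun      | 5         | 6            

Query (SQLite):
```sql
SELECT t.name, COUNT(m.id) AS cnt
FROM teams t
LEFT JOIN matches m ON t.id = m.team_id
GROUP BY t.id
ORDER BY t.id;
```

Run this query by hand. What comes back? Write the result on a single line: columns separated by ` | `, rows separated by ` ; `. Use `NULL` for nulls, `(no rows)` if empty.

Chip | 3 ; Widget | 2 ; Panel | 2 ; Panel | 4 ; Panel | 3

LEFT JOIN keeps every teams row; unmatched ones get NULL for matches columns.
Group by teams.id and compute COUNT(m.id). COUNT(col) of an all-NULL group is 0.
  3: ids {12, 17, 26} → COUNT(m.id)=3
  4: ids {31, 35} → COUNT(m.id)=2
  5: ids {23, 39} → COUNT(m.id)=2
  11: ids {9, 19, 30, 33} → COUNT(m.id)=4
  16: ids {3, 16, 34} → COUNT(m.id)=3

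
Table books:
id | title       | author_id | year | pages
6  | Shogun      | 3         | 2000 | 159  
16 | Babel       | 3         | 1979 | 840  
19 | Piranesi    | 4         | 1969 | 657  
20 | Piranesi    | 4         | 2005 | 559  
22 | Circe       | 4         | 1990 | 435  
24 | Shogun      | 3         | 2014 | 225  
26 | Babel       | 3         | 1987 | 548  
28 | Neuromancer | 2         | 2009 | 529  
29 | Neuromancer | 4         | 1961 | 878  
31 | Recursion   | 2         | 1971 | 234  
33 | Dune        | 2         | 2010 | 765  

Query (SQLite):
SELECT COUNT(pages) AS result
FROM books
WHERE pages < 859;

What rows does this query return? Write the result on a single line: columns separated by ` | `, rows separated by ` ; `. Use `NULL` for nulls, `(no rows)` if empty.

Rows where pages < 859 → pages values: [159, 840, 657, 559, 435, 225, 548, 529, 234, 765].
COUNT(pages) counts non-NULL values → 10.

10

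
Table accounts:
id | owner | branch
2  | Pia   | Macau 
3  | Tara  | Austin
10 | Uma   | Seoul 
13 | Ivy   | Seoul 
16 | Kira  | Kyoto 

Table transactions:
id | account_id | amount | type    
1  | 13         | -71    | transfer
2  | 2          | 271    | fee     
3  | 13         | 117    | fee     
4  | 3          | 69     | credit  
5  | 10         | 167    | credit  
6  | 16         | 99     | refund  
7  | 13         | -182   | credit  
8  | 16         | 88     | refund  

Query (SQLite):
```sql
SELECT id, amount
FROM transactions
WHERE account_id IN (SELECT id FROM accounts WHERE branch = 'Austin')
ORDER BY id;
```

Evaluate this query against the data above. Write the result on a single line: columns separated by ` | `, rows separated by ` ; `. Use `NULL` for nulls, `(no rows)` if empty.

4 | 69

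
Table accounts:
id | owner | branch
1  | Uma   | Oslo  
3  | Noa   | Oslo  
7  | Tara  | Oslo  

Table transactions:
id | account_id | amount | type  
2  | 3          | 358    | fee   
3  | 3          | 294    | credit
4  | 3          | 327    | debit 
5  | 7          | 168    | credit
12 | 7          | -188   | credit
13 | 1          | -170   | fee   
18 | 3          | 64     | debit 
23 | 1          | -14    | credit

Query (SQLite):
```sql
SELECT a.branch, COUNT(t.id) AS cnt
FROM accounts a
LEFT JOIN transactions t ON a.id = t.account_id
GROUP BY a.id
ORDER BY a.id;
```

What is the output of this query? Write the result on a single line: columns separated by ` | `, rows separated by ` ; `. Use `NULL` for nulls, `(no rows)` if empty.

LEFT JOIN keeps every accounts row; unmatched ones get NULL for transactions columns.
Group by accounts.id and compute COUNT(t.id). COUNT(col) of an all-NULL group is 0.
  1: ids {13, 23} → COUNT(t.id)=2
  3: ids {2, 3, 4, 18} → COUNT(t.id)=4
  7: ids {5, 12} → COUNT(t.id)=2

Oslo | 2 ; Oslo | 4 ; Oslo | 2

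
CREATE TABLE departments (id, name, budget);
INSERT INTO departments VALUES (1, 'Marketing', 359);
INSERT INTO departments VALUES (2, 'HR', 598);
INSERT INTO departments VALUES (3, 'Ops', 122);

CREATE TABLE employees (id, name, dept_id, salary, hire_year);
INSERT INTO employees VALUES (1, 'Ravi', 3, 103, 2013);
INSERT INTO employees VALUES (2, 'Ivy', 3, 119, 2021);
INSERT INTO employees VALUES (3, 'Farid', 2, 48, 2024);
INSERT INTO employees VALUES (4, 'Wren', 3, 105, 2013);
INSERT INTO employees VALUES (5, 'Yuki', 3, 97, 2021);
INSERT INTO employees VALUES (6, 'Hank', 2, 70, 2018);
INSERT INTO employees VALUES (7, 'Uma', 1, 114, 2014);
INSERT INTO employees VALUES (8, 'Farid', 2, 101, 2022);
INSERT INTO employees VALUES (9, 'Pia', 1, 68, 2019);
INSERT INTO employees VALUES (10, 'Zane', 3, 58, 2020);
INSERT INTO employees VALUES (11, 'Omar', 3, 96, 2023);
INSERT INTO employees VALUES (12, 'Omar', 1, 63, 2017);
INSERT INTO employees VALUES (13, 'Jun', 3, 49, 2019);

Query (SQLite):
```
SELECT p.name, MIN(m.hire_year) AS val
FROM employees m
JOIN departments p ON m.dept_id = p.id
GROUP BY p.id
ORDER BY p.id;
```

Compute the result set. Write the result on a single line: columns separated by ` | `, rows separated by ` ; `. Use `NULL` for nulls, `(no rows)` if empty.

Marketing | 2014 ; HR | 2018 ; Ops | 2013

Join each employees row to its departments via dept_id.
Group joined rows by departments.id; compute MIN(m.hire_year) per group.
  1: ids {7, 9, 12} → MIN(m.hire_year)=2014
  2: ids {3, 6, 8} → MIN(m.hire_year)=2018
  3: ids {1, 2, 4, 5, 10, 11, 13} → MIN(m.hire_year)=2013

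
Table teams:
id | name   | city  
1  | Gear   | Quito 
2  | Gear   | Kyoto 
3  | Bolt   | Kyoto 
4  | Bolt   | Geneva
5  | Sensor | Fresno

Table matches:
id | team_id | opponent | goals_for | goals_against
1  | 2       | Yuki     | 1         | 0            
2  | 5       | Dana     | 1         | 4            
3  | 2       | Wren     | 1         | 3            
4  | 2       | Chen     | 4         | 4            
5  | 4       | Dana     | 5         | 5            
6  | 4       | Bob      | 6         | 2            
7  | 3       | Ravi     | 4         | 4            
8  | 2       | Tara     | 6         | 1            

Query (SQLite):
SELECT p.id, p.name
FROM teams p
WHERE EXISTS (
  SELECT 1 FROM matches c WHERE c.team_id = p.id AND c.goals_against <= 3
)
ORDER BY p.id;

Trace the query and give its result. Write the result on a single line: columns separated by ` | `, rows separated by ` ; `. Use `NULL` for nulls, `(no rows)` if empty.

For each teams row, check whether any matches with matching team_id has goals_against <= 3.
Keep rows where that is true.

2 | Gear ; 4 | Bolt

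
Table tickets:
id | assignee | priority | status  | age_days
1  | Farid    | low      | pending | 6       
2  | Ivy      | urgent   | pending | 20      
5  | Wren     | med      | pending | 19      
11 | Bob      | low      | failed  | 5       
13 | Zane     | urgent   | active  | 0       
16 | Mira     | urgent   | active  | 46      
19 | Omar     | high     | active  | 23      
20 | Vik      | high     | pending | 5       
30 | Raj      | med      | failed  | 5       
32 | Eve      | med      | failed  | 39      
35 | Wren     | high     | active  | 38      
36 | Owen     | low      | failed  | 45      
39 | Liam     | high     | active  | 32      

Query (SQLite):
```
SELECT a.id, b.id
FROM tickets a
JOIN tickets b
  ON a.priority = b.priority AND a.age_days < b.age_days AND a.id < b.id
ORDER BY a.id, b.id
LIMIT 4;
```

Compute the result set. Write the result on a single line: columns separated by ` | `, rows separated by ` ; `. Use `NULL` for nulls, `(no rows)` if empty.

1 | 36 ; 2 | 16 ; 5 | 32 ; 11 | 36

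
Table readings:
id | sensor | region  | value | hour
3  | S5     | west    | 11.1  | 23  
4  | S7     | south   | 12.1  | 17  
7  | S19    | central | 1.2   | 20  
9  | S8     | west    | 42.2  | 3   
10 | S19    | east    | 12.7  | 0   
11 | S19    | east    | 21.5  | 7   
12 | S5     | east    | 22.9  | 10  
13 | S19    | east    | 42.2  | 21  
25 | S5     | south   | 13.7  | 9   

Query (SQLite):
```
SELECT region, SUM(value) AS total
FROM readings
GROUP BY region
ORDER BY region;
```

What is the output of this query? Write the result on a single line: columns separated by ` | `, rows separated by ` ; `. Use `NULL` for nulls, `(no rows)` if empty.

Partition readings by region; compute SUM(value) within each group.
  central: ids {7} → SUM(value)=1.2
  east: ids {10, 11, 12, 13} → SUM(value)=99.3
  south: ids {4, 25} → SUM(value)=25.8
  west: ids {3, 9} → SUM(value)=53.3

central | 1.2 ; east | 99.3 ; south | 25.8 ; west | 53.3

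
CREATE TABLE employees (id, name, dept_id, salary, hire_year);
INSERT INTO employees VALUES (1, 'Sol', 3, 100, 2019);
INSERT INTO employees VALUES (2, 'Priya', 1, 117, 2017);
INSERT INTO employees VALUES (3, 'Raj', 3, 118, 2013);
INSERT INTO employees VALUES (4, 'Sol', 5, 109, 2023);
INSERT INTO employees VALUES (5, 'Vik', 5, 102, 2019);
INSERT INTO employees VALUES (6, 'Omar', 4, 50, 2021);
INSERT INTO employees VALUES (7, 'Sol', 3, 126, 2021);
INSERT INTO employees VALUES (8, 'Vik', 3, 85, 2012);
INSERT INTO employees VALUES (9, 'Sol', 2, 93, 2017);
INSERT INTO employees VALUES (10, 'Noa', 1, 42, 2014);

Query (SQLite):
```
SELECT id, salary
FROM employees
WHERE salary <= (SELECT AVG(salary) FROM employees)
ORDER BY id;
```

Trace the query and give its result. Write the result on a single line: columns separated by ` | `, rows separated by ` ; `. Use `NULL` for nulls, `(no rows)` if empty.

6 | 50 ; 8 | 85 ; 9 | 93 ; 10 | 42

Scalar subquery: AVG(salary) over all employees rows = 94.2.
Keep rows where salary <= that value.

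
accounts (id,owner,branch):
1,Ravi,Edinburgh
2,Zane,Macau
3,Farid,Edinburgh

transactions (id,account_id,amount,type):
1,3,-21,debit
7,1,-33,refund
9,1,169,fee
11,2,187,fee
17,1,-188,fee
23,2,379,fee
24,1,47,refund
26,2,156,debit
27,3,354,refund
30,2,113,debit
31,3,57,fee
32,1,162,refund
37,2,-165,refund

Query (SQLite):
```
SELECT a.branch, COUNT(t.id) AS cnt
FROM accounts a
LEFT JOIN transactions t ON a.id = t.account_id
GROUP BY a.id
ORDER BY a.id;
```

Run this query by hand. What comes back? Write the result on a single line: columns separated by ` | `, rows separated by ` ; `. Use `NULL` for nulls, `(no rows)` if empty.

Edinburgh | 5 ; Macau | 5 ; Edinburgh | 3

LEFT JOIN keeps every accounts row; unmatched ones get NULL for transactions columns.
Group by accounts.id and compute COUNT(t.id). COUNT(col) of an all-NULL group is 0.
  1: ids {7, 9, 17, 24, 32} → COUNT(t.id)=5
  2: ids {11, 23, 26, 30, 37} → COUNT(t.id)=5
  3: ids {1, 27, 31} → COUNT(t.id)=3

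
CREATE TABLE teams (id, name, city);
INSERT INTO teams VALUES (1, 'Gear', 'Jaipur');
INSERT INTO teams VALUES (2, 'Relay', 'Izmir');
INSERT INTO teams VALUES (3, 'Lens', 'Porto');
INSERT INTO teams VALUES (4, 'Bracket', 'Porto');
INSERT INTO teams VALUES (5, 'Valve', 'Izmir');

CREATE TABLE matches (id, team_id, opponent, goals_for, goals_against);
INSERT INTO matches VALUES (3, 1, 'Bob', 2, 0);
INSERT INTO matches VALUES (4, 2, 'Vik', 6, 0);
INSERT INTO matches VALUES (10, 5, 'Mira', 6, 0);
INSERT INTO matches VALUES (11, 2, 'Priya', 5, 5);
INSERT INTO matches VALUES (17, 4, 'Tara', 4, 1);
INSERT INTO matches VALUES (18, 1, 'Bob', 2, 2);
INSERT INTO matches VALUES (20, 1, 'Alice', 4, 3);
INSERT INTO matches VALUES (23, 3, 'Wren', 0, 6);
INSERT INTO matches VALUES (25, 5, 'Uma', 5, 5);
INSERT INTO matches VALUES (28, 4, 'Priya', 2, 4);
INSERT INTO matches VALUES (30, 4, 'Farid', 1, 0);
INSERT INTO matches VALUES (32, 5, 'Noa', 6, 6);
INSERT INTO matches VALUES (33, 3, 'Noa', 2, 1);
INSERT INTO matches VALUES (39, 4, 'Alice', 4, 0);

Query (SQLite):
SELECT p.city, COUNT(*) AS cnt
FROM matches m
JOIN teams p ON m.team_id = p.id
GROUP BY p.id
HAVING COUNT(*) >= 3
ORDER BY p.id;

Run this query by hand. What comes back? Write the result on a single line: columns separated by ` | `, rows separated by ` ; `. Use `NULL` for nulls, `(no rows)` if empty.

Join each matches row to its teams via team_id.
Group joined rows by teams.id; compute COUNT(*) per group.
HAVING: keep groups with count ≥ 3.
  1: ids {3, 18, 20} → COUNT(*)=3
  2: ids {4, 11} → COUNT(*)=2
  3: ids {23, 33} → COUNT(*)=2
  4: ids {17, 28, 30, 39} → COUNT(*)=4
  5: ids {10, 25, 32} → COUNT(*)=3

Jaipur | 3 ; Porto | 4 ; Izmir | 3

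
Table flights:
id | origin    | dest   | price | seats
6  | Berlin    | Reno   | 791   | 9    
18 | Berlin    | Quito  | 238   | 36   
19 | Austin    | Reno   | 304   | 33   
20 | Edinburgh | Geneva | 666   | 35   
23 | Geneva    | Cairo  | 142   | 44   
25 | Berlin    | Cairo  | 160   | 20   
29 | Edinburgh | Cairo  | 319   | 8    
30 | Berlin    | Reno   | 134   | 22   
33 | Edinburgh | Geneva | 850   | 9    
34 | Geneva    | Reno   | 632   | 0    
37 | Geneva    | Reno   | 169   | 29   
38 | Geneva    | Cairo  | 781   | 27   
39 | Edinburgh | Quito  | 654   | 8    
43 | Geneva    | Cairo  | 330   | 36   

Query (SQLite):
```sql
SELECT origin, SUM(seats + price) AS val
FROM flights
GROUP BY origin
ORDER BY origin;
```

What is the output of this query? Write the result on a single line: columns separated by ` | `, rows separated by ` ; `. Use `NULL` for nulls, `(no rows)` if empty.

Austin | 337 ; Berlin | 1410 ; Edinburgh | 2549 ; Geneva | 2190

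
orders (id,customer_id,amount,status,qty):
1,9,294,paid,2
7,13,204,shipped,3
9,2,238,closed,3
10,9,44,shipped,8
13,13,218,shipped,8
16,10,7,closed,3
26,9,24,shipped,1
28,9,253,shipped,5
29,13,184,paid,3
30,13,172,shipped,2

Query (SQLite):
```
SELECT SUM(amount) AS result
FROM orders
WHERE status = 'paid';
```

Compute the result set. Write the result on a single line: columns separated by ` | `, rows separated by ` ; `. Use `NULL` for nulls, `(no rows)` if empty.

478

Rows where status='paid' → amount values: [294, 184].
SUM of non-NULL values = 478.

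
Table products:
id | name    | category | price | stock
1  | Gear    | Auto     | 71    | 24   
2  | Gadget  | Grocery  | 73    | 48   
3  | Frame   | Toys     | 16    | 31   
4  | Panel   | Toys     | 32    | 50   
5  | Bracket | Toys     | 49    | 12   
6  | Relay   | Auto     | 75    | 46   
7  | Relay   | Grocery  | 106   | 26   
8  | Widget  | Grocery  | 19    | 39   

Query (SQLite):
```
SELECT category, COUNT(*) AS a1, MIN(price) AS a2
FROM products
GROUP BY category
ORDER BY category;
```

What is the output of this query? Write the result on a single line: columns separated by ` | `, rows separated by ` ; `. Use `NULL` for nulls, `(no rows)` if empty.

Group products by category.
Per group compute: COUNT(*), MIN(price).
  Auto: ids {1, 6} → COUNT(*)=2, MIN(price)=71
  Grocery: ids {2, 7, 8} → COUNT(*)=3, MIN(price)=19
  Toys: ids {3, 4, 5} → COUNT(*)=3, MIN(price)=16

Auto | 2 | 71 ; Grocery | 3 | 19 ; Toys | 3 | 16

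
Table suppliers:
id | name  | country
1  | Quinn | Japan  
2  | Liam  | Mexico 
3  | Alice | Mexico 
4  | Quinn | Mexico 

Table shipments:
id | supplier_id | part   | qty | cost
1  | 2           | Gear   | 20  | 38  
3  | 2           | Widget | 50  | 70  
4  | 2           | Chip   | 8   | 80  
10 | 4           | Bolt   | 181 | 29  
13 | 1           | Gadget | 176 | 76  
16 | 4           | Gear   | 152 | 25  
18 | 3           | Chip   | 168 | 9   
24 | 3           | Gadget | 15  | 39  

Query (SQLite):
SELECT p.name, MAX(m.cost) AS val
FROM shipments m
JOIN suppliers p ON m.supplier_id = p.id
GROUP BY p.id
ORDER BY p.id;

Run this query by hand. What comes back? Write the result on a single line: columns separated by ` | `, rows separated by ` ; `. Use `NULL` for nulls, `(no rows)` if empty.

Quinn | 76 ; Liam | 80 ; Alice | 39 ; Quinn | 29

Join each shipments row to its suppliers via supplier_id.
Group joined rows by suppliers.id; compute MAX(m.cost) per group.
  1: ids {13} → MAX(m.cost)=76
  2: ids {1, 3, 4} → MAX(m.cost)=80
  3: ids {18, 24} → MAX(m.cost)=39
  4: ids {10, 16} → MAX(m.cost)=29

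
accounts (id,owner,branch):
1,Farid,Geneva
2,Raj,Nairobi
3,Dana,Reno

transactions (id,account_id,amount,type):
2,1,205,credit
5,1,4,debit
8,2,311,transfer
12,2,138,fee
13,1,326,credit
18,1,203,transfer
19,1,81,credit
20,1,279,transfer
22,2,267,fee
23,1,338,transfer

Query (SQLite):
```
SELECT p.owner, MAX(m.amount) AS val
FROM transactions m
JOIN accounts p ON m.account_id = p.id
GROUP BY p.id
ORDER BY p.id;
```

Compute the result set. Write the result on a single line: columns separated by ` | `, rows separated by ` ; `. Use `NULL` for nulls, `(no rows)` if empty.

Join each transactions row to its accounts via account_id.
Group joined rows by accounts.id; compute MAX(m.amount) per group.
  1: ids {2, 5, 13, 18, 19, 20, 23} → MAX(m.amount)=338
  2: ids {8, 12, 22} → MAX(m.amount)=311

Farid | 338 ; Raj | 311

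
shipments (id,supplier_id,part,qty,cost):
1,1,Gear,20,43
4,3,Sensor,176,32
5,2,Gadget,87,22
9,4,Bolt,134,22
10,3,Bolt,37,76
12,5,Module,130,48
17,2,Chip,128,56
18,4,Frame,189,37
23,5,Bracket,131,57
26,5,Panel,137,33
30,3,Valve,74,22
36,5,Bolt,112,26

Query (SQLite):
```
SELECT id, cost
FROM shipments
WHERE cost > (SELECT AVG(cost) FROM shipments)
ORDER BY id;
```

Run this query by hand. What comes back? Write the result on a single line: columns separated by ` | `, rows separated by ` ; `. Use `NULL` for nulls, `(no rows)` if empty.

Scalar subquery: AVG(cost) over all shipments rows = 39.5.
Keep rows where cost > that value.

1 | 43 ; 10 | 76 ; 12 | 48 ; 17 | 56 ; 23 | 57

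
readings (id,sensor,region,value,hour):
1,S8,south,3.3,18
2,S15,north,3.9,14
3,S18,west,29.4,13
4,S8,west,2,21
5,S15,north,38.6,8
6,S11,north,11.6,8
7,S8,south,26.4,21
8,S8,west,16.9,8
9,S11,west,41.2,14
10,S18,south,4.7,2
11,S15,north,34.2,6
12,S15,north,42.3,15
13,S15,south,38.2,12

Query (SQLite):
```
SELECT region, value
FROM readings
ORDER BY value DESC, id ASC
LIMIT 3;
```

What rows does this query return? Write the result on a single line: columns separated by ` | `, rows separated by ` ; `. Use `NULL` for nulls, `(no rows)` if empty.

Sort by value desc, tiebreak id asc: (42.3, id=12), (41.2, id=9), (38.6, id=5), (38.2, id=13), (34.2, id=11), (29.4, id=3) …. Take first 3.

north | 42.3 ; west | 41.2 ; north | 38.6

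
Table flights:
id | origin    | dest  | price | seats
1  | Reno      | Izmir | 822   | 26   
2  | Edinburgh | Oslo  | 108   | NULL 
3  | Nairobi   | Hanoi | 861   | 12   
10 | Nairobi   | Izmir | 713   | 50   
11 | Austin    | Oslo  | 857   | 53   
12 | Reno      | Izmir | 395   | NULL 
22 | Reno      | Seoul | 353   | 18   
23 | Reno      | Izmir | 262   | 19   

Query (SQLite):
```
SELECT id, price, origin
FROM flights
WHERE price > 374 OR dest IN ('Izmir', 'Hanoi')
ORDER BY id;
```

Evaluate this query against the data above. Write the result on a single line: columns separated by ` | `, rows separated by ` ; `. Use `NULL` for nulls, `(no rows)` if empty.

1 | 822 | Reno ; 3 | 861 | Nairobi ; 10 | 713 | Nairobi ; 11 | 857 | Austin ; 12 | 395 | Reno ; 23 | 262 | Reno

price > 374: ids {1, 3, 10, 11, 12}
dest IN ('Izmir', 'Hanoi'): ids {1, 3, 10, 12, 23}
Combine with OR.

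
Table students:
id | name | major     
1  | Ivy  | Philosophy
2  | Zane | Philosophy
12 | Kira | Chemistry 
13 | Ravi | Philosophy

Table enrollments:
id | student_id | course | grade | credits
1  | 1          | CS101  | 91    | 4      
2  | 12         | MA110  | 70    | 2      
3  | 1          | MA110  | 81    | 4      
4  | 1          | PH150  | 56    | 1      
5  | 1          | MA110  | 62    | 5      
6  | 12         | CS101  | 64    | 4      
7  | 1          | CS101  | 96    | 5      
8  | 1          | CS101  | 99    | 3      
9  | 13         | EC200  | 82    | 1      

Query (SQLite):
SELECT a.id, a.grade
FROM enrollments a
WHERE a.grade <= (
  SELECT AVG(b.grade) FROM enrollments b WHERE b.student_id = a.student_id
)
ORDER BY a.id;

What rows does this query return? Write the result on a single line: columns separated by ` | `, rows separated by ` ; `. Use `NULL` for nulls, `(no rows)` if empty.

4 | 56 ; 5 | 62 ; 6 | 64 ; 9 | 82

For each enrollments row a, compute AVG(grade) over rows sharing a.student_id.
Keep row a if a.grade <= that per-group AVG.
  student_id=1: AVG(grade) = 80.833333
  student_id=12: AVG(grade) = 67.0
  student_id=13: AVG(grade) = 82.0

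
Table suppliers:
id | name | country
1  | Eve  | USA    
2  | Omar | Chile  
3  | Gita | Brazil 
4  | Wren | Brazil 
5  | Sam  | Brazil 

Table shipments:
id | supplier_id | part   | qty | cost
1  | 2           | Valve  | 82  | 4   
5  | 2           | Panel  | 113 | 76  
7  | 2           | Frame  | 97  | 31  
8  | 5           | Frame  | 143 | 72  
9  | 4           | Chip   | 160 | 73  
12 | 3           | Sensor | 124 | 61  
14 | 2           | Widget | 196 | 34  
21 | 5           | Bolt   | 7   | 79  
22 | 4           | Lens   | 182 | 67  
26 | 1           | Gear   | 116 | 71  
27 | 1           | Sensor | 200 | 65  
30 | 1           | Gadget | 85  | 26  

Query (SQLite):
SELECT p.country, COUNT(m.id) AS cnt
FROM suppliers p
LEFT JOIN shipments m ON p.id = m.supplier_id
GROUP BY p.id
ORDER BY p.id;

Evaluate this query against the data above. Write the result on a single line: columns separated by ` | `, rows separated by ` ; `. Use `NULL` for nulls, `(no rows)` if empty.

USA | 3 ; Chile | 4 ; Brazil | 1 ; Brazil | 2 ; Brazil | 2

LEFT JOIN keeps every suppliers row; unmatched ones get NULL for shipments columns.
Group by suppliers.id and compute COUNT(m.id). COUNT(col) of an all-NULL group is 0.
  1: ids {26, 27, 30} → COUNT(m.id)=3
  2: ids {1, 5, 7, 14} → COUNT(m.id)=4
  3: ids {12} → COUNT(m.id)=1
  4: ids {9, 22} → COUNT(m.id)=2
  5: ids {8, 21} → COUNT(m.id)=2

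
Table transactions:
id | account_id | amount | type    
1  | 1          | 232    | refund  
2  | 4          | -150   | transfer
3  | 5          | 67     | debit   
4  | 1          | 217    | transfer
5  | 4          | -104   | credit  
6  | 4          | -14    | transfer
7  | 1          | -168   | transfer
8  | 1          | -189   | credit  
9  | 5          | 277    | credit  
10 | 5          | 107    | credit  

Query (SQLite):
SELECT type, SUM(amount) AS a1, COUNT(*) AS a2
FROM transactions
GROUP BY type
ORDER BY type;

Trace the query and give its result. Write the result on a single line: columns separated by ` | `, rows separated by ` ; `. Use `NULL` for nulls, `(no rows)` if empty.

credit | 91 | 4 ; debit | 67 | 1 ; refund | 232 | 1 ; transfer | -115 | 4

Group transactions by type.
Per group compute: SUM(amount), COUNT(*).
  credit: ids {5, 8, 9, 10} → SUM(amount)=91, COUNT(*)=4
  debit: ids {3} → SUM(amount)=67, COUNT(*)=1
  refund: ids {1} → SUM(amount)=232, COUNT(*)=1
  transfer: ids {2, 4, 6, 7} → SUM(amount)=-115, COUNT(*)=4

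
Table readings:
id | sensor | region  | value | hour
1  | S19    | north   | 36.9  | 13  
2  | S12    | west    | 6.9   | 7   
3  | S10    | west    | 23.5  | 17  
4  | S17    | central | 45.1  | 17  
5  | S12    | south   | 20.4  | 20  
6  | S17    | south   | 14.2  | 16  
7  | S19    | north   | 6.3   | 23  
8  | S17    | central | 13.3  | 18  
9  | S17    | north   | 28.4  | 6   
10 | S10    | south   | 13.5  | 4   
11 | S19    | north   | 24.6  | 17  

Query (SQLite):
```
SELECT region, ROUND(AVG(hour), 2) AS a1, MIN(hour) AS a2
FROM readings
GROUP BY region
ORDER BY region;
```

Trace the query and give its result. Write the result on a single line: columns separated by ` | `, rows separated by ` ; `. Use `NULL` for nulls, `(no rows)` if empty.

central | 17.5 | 17 ; north | 14.75 | 6 ; south | 13.33 | 4 ; west | 12 | 7

Group readings by region.
Per group compute: ROUND(AVG(hour), 2), MIN(hour).
  central: ids {4, 8} → ROUND(AVG(hour), 2)=17.5, MIN(hour)=17
  north: ids {1, 7, 9, 11} → ROUND(AVG(hour), 2)=14.75, MIN(hour)=6
  south: ids {5, 6, 10} → ROUND(AVG(hour), 2)=13.33, MIN(hour)=4
  west: ids {2, 3} → ROUND(AVG(hour), 2)=12, MIN(hour)=7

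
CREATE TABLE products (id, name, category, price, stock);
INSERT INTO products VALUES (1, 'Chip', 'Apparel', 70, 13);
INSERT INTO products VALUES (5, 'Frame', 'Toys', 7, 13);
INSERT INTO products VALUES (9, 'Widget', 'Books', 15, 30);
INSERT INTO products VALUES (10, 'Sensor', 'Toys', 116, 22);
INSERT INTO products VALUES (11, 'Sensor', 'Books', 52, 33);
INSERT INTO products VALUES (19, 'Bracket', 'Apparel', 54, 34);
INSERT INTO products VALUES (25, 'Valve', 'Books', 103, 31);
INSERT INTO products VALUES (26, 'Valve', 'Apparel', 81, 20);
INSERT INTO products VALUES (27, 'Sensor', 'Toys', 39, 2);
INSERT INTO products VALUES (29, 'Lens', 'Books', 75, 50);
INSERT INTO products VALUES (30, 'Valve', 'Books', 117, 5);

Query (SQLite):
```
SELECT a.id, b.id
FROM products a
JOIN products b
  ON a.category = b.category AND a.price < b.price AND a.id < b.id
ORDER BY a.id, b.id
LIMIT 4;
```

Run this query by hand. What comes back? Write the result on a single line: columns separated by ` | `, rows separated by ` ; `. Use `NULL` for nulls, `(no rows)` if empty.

1 | 26 ; 5 | 10 ; 5 | 27 ; 9 | 11

Pairs (a,b) with same category, a.price < b.price, a.id < b.id.
category groups: Apparel:{1,19,26} Books:{9,11,25,29,30} Toys:{5,10,27}
Ordered by (a.id, b.id); first 4.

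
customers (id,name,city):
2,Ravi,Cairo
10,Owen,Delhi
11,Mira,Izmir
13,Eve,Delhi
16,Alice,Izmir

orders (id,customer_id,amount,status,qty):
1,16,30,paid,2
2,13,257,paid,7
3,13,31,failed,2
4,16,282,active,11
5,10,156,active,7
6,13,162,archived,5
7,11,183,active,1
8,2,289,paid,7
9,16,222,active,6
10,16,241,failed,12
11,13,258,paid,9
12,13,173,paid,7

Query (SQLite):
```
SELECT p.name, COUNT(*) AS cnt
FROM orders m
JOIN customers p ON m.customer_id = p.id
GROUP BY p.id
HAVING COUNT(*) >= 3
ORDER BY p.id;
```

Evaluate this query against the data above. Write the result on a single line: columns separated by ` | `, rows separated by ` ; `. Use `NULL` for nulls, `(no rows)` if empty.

Join each orders row to its customers via customer_id.
Group joined rows by customers.id; compute COUNT(*) per group.
HAVING: keep groups with count ≥ 3.
  2: ids {8} → COUNT(*)=1
  10: ids {5} → COUNT(*)=1
  11: ids {7} → COUNT(*)=1
  13: ids {2, 3, 6, 11, 12} → COUNT(*)=5
  16: ids {1, 4, 9, 10} → COUNT(*)=4

Eve | 5 ; Alice | 4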